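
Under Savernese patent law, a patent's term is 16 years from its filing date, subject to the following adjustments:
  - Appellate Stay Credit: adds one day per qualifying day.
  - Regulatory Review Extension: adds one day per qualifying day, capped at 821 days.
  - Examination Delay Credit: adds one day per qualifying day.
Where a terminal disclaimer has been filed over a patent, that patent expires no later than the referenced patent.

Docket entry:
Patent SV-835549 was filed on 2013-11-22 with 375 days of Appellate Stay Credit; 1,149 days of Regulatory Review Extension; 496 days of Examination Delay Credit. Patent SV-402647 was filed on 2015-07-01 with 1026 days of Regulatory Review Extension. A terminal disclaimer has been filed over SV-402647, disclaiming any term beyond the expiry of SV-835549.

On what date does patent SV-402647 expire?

Natural term of SV-402647:
  Base: filing + 16 years → 1 July 2031.
  Regulatory Review Extension: 1026 days claimed exceeds the 821-day cap, so +821 days → 29 September 2033.
Expiry of referenced patent SV-835549:
  Base: filing + 16 years → 22 November 2029.
  Appellate Stay Credit: +375 days → 2 December 2030.
  Regulatory Review Extension: 1149 days claimed exceeds the 821-day cap, so +821 days → 2 March 2033.
  Examination Delay Credit: +496 days → 11 July 2034.
Terminal disclaimer: SV-402647 expires on the earlier of 29 September 2033 and 11 July 2034.

2033-09-29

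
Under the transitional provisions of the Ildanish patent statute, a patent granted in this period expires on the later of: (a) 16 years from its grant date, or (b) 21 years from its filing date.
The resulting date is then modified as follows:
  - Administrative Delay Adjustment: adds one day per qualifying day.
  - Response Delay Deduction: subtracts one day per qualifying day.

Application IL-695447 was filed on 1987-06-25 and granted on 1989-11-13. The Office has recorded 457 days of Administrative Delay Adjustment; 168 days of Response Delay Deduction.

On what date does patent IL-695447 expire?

2009-04-10

(a) grant + 16 years → 13 November 2005.
(b) filing + 21 years → 25 June 2008.
Later of the two: 25 June 2008.
Administrative Delay Adjustment: +457 days → 25 September 2009.
Response Delay Deduction: −168 days → 10 April 2009.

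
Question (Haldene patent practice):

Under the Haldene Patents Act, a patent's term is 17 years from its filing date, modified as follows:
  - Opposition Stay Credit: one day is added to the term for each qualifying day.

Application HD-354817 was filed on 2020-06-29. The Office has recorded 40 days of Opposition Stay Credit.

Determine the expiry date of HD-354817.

August 8, 2037

Base term: filing date + 17 years → 29 June 2037.
Opposition Stay Credit: +40 days → 8 August 2037.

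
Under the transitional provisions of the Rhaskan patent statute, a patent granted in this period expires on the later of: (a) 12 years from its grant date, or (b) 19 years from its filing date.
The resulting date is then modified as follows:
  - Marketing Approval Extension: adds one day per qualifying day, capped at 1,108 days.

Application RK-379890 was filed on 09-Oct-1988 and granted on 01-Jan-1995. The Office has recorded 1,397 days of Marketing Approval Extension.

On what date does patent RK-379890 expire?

2010-10-21

(a) grant + 12 years → 1 January 2007.
(b) filing + 19 years → 9 October 2007.
Later of the two: 9 October 2007.
Marketing Approval Extension: 1397 days claimed exceeds the 1108-day cap, so +1108 days → 21 October 2010.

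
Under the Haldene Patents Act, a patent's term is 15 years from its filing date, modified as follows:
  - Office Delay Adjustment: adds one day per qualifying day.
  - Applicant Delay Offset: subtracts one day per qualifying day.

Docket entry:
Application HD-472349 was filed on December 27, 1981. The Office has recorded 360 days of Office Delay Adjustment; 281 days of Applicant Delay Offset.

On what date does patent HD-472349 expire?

Base term: filing date + 15 years → 27 December 1996.
Office Delay Adjustment: +360 days → 22 December 1997.
Applicant Delay Offset: −281 days → 16 March 1997.

March 16, 1997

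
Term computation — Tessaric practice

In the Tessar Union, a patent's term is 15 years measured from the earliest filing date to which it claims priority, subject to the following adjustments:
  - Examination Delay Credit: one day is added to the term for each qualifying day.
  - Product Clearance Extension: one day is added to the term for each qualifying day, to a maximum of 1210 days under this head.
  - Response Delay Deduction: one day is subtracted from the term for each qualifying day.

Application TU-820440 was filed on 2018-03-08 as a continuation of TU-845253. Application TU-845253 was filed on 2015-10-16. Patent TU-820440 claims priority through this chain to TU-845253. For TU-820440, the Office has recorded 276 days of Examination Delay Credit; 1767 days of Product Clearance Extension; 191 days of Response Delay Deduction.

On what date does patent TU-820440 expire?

Earliest priority filing: 16 October 2015.
Base term: 16 October 2015 + 15 years → 16 October 2030.
Examination Delay Credit: +276 days → 19 July 2031.
Product Clearance Extension: 1767 days claimed exceeds the 1210-day cap, so +1210 days → 10 November 2034.
Response Delay Deduction: −191 days → 3 May 2034.

2034-05-03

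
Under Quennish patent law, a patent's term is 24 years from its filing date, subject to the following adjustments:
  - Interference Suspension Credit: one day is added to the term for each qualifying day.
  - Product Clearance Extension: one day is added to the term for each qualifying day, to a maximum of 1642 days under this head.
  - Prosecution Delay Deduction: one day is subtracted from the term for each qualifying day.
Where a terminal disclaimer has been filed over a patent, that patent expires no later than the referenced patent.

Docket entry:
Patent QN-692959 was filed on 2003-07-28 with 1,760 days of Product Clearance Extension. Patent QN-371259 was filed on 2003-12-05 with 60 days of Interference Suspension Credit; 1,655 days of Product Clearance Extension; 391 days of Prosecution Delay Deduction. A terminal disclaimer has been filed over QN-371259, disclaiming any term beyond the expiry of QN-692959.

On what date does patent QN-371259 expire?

July 8, 2031

Natural term of QN-371259:
  Base: filing + 24 years → 5 December 2027.
  Interference Suspension Credit: +60 days → 3 February 2028.
  Product Clearance Extension: 1655 days claimed exceeds the 1642-day cap, so +1642 days → 2 August 2032.
  Prosecution Delay Deduction: −391 days → 8 July 2031.
Expiry of referenced patent QN-692959:
  Base: filing + 24 years → 28 July 2027.
  Product Clearance Extension: 1760 days claimed exceeds the 1642-day cap, so +1642 days → 25 January 2032.
Terminal disclaimer: QN-371259 expires on the earlier of 8 July 2031 and 25 January 2032.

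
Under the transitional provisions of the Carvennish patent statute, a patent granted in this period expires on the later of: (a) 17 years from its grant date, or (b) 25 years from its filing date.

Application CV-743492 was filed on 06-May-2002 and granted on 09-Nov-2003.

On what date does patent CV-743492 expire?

(a) grant + 17 years → 9 November 2020.
(b) filing + 25 years → 6 May 2027.
Later of the two: 6 May 2027.

May 6, 2027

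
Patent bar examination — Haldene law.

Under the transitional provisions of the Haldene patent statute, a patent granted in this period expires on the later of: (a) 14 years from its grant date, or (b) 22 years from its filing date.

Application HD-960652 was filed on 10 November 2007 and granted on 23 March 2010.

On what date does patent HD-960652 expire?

2029-11-10

(a) grant + 14 years → 23 March 2024.
(b) filing + 22 years → 10 November 2029.
Later of the two: 10 November 2029.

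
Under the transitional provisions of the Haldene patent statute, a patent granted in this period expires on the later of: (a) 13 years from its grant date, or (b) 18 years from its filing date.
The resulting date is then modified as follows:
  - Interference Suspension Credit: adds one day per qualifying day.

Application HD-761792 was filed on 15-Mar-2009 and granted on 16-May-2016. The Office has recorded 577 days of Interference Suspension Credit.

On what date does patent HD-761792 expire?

2030-12-14

(a) grant + 13 years → 16 May 2029.
(b) filing + 18 years → 15 March 2027.
Later of the two: 16 May 2029.
Interference Suspension Credit: +577 days → 14 December 2030.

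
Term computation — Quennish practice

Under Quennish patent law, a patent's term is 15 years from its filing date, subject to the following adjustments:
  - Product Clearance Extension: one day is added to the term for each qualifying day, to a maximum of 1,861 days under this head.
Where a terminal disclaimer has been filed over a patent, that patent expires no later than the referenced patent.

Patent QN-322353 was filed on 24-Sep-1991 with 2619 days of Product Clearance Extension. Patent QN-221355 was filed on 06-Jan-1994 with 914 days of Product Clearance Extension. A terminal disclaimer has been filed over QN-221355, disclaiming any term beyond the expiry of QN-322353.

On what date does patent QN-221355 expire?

Natural term of QN-221355:
  Base: filing + 15 years → 6 January 2009.
  Product Clearance Extension: 914 days (within the 1861-day cap) → +914 days → 9 July 2011.
Expiry of referenced patent QN-322353:
  Base: filing + 15 years → 24 September 2006.
  Product Clearance Extension: 2619 days claimed exceeds the 1861-day cap, so +1861 days → 29 October 2011.
Terminal disclaimer: QN-221355 expires on the earlier of 9 July 2011 and 29 October 2011.

July 9, 2011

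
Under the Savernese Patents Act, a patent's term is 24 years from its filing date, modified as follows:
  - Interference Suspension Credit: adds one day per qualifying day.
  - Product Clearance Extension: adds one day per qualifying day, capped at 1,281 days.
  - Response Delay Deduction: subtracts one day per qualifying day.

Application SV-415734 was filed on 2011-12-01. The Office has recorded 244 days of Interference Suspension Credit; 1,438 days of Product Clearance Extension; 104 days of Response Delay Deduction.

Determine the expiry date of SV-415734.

Base term: filing date + 24 years → 1 December 2035.
Interference Suspension Credit: +244 days → 1 August 2036.
Product Clearance Extension: 1438 days claimed exceeds the 1281-day cap, so +1281 days → 3 February 2040.
Response Delay Deduction: −104 days → 22 October 2039.

2039-10-22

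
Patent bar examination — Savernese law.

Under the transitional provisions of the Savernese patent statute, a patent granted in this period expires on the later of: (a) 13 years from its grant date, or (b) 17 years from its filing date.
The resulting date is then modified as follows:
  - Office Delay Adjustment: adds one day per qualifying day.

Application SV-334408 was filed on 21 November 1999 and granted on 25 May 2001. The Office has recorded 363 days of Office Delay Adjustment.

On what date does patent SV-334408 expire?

November 19, 2017

(a) grant + 13 years → 25 May 2014.
(b) filing + 17 years → 21 November 2016.
Later of the two: 21 November 2016.
Office Delay Adjustment: +363 days → 19 November 2017.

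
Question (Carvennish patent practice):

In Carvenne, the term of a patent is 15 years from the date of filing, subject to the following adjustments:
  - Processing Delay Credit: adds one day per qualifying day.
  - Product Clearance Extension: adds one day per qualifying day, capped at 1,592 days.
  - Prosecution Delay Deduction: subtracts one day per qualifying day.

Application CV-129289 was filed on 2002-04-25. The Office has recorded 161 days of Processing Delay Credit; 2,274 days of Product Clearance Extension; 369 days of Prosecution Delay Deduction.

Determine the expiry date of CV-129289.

February 7, 2021

Base term: filing date + 15 years → 25 April 2017.
Processing Delay Credit: +161 days → 3 October 2017.
Product Clearance Extension: 2274 days claimed exceeds the 1592-day cap, so +1592 days → 11 February 2022.
Prosecution Delay Deduction: −369 days → 7 February 2021.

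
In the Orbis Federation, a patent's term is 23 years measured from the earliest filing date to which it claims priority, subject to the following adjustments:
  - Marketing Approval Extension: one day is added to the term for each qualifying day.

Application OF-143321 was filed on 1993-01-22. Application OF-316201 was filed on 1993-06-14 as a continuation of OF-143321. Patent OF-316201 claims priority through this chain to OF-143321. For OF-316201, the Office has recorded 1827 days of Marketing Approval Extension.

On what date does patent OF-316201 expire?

Earliest priority filing: 22 January 1993.
Base term: 22 January 1993 + 23 years → 22 January 2016.
Marketing Approval Extension: +1827 days → 22 January 2021.

January 22, 2021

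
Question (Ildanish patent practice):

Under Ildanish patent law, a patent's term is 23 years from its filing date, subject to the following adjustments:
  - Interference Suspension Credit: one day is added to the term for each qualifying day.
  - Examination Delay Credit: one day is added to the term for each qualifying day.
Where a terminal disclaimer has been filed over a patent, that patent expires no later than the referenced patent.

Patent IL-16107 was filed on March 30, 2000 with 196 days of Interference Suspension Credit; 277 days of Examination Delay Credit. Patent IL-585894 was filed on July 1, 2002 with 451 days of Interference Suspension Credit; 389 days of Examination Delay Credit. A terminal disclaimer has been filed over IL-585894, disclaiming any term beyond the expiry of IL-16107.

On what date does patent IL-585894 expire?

Natural term of IL-585894:
  Base: filing + 23 years → 1 July 2025.
  Interference Suspension Credit: +451 days → 25 September 2026.
  Examination Delay Credit: +389 days → 19 October 2027.
Expiry of referenced patent IL-16107:
  Base: filing + 23 years → 30 March 2023.
  Interference Suspension Credit: +196 days → 12 October 2023.
  Examination Delay Credit: +277 days → 15 July 2024.
Terminal disclaimer: IL-585894 expires on the earlier of 19 October 2027 and 15 July 2024.

2024-07-15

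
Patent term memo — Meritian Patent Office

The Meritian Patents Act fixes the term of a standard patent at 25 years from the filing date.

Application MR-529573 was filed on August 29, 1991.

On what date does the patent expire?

2016-08-29

Filing date + 25 years → 29 August 2016.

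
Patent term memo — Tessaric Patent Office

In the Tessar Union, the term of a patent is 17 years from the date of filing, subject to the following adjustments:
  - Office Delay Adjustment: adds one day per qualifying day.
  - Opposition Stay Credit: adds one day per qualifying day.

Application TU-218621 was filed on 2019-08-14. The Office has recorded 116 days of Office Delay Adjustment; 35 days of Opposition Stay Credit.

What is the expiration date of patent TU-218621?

2037-01-12

Base term: filing date + 17 years → 14 August 2036.
Office Delay Adjustment: +116 days → 8 December 2036.
Opposition Stay Credit: +35 days → 12 January 2037.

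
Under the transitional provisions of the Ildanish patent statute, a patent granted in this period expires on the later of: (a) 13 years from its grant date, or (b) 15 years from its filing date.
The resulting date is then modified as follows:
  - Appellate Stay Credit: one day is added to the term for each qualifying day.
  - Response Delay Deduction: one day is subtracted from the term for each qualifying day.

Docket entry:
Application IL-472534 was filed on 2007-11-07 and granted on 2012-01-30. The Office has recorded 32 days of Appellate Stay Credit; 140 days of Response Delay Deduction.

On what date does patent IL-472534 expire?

October 14, 2024

(a) grant + 13 years → 30 January 2025.
(b) filing + 15 years → 7 November 2022.
Later of the two: 30 January 2025.
Appellate Stay Credit: +32 days → 3 March 2025.
Response Delay Deduction: −140 days → 14 October 2024.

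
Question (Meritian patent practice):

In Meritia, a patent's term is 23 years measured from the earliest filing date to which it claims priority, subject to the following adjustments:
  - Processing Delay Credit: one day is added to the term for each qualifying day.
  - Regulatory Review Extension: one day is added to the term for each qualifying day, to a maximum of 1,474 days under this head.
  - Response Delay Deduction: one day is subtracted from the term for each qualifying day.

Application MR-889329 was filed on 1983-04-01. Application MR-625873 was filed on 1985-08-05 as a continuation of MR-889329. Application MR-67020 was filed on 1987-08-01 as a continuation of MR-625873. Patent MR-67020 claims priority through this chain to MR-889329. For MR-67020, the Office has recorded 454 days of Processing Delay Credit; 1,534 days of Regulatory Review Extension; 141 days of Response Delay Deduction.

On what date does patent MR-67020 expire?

Earliest priority filing: 1 April 1983.
Base term: 1 April 1983 + 23 years → 1 April 2006.
Processing Delay Credit: +454 days → 29 June 2007.
Regulatory Review Extension: 1534 days claimed exceeds the 1474-day cap, so +1474 days → 12 July 2011.
Response Delay Deduction: −141 days → 21 February 2011.

2011-02-21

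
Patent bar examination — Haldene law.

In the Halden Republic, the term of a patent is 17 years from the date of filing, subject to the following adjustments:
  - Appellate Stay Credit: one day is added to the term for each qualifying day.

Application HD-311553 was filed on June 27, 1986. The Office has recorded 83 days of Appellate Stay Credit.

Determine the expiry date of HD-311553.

Base term: filing date + 17 years → 27 June 2003.
Appellate Stay Credit: +83 days → 18 September 2003.

2003-09-18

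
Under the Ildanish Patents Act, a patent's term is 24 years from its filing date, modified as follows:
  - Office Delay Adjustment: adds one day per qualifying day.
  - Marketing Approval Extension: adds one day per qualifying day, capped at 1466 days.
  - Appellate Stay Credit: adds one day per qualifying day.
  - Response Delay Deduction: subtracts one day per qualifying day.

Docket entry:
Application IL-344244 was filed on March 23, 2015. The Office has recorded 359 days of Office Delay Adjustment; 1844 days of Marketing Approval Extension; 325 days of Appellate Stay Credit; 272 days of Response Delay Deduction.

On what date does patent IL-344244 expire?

Base term: filing date + 24 years → 23 March 2039.
Office Delay Adjustment: +359 days → 16 March 2040.
Marketing Approval Extension: 1844 days claimed exceeds the 1466-day cap, so +1466 days → 21 March 2044.
Appellate Stay Credit: +325 days → 9 February 2045.
Response Delay Deduction: −272 days → 13 May 2044.

2044-05-13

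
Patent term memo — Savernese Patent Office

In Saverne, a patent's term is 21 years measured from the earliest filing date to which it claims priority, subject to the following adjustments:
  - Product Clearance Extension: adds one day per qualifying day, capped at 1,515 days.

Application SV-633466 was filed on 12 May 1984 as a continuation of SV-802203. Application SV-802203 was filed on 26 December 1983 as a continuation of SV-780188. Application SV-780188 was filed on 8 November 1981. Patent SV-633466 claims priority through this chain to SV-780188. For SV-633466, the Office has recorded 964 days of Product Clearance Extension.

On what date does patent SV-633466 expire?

Earliest priority filing: 8 November 1981.
Base term: 8 November 1981 + 21 years → 8 November 2002.
Product Clearance Extension: 964 days (within the 1515-day cap) → +964 days → 29 June 2005.

2005-06-29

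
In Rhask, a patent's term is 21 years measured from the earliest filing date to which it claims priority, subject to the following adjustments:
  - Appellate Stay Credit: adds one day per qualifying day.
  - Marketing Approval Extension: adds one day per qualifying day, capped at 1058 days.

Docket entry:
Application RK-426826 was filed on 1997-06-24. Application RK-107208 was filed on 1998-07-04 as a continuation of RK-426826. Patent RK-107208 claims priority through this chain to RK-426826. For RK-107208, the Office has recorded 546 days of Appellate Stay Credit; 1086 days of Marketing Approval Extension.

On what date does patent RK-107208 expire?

2022-11-14

Earliest priority filing: 24 June 1997.
Base term: 24 June 1997 + 21 years → 24 June 2018.
Appellate Stay Credit: +546 days → 22 December 2019.
Marketing Approval Extension: 1086 days claimed exceeds the 1058-day cap, so +1058 days → 14 November 2022.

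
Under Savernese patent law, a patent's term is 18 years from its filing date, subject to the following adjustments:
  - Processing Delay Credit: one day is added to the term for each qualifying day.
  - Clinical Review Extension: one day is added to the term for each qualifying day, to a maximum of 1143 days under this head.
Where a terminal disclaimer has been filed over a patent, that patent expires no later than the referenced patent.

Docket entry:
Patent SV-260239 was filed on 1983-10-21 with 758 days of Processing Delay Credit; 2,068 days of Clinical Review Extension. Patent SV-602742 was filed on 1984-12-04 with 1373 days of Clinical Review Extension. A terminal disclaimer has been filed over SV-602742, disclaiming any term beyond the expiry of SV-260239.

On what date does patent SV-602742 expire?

January 20, 2006

Natural term of SV-602742:
  Base: filing + 18 years → 4 December 2002.
  Clinical Review Extension: 1373 days claimed exceeds the 1143-day cap, so +1143 days → 20 January 2006.
Expiry of referenced patent SV-260239:
  Base: filing + 18 years → 21 October 2001.
  Processing Delay Credit: +758 days → 18 November 2003.
  Clinical Review Extension: 2068 days claimed exceeds the 1143-day cap, so +1143 days → 4 January 2007.
Terminal disclaimer: SV-602742 expires on the earlier of 20 January 2006 and 4 January 2007.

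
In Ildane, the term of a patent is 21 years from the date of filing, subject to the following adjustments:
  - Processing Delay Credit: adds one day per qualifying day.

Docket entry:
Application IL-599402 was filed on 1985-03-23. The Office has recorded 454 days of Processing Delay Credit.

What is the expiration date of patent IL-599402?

Base term: filing date + 21 years → 23 March 2006.
Processing Delay Credit: +454 days → 20 June 2007.

2007-06-20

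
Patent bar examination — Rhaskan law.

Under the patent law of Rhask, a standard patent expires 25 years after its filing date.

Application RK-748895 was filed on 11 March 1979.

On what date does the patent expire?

March 11, 2004

Filing date + 25 years → 11 March 2004.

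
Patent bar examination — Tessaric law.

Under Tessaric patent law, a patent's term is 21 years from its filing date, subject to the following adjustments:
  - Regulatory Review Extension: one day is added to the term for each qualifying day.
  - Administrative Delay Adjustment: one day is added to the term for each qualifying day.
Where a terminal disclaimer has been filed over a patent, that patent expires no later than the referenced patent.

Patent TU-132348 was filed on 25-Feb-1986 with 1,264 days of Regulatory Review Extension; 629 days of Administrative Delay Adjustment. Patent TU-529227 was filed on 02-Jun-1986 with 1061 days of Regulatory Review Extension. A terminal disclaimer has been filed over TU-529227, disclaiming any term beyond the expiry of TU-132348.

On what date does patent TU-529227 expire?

Natural term of TU-529227:
  Base: filing + 21 years → 2 June 2007.
  Regulatory Review Extension: +1061 days → 28 April 2010.
Expiry of referenced patent TU-132348:
  Base: filing + 21 years → 25 February 2007.
  Regulatory Review Extension: +1264 days → 12 August 2010.
  Administrative Delay Adjustment: +629 days → 2 May 2012.
Terminal disclaimer: TU-529227 expires on the earlier of 28 April 2010 and 2 May 2012.

2010-04-28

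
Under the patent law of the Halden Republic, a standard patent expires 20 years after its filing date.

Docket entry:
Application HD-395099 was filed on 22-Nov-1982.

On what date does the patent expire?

November 22, 2002

Filing date + 20 years → 22 November 2002.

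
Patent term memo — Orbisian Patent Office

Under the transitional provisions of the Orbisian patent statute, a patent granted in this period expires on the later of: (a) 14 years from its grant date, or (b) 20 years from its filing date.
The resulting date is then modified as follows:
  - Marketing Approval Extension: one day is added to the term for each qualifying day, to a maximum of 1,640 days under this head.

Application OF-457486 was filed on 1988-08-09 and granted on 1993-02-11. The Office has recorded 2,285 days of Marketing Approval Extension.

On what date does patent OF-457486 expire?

(a) grant + 14 years → 11 February 2007.
(b) filing + 20 years → 9 August 2008.
Later of the two: 9 August 2008.
Marketing Approval Extension: 2285 days claimed exceeds the 1640-day cap, so +1640 days → 4 February 2013.

2013-02-04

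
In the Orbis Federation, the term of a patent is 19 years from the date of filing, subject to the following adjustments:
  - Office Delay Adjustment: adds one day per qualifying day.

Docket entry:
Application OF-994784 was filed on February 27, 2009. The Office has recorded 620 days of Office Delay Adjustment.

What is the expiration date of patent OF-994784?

November 8, 2029

Base term: filing date + 19 years → 27 February 2028.
Office Delay Adjustment: +620 days → 8 November 2029.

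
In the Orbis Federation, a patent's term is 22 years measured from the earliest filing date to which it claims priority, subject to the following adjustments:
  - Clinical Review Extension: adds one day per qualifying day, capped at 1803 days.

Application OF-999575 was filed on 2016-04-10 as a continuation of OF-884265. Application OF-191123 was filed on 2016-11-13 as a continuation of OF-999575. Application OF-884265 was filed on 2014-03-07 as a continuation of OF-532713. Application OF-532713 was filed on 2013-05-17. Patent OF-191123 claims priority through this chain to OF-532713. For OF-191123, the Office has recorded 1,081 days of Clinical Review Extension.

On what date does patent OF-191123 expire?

Earliest priority filing: 17 May 2013.
Base term: 17 May 2013 + 22 years → 17 May 2035.
Clinical Review Extension: 1081 days (within the 1803-day cap) → +1081 days → 2 May 2038.

2038-05-02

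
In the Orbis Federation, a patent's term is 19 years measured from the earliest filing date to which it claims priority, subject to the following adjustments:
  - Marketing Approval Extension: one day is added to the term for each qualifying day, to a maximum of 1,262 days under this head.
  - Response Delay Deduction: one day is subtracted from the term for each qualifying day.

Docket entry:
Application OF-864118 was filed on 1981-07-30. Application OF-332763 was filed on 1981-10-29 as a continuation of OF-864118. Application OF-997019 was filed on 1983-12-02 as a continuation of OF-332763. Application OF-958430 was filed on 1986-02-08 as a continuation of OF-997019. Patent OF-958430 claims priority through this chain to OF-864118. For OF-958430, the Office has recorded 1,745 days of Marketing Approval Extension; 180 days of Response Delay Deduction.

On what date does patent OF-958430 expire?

Earliest priority filing: 30 July 1981.
Base term: 30 July 1981 + 19 years → 30 July 2000.
Marketing Approval Extension: 1745 days claimed exceeds the 1262-day cap, so +1262 days → 13 January 2004.
Response Delay Deduction: −180 days → 17 July 2003.

2003-07-17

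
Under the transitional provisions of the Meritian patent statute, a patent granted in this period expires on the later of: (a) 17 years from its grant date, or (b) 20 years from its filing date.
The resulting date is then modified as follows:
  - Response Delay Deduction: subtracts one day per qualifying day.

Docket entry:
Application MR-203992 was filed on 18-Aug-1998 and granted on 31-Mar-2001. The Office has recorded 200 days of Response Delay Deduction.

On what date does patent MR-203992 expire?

(a) grant + 17 years → 31 March 2018.
(b) filing + 20 years → 18 August 2018.
Later of the two: 18 August 2018.
Response Delay Deduction: −200 days → 30 January 2018.

January 30, 2018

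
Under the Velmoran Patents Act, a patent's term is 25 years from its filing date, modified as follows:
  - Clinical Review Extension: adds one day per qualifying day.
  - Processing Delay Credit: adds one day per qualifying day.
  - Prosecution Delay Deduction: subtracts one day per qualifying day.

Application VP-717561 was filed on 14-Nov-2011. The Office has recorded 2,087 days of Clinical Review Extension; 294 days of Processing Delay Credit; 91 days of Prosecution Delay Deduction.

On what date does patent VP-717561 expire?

2043-02-21

Base term: filing date + 25 years → 14 November 2036.
Clinical Review Extension: +2087 days → 2 August 2042.
Processing Delay Credit: +294 days → 23 May 2043.
Prosecution Delay Deduction: −91 days → 21 February 2043.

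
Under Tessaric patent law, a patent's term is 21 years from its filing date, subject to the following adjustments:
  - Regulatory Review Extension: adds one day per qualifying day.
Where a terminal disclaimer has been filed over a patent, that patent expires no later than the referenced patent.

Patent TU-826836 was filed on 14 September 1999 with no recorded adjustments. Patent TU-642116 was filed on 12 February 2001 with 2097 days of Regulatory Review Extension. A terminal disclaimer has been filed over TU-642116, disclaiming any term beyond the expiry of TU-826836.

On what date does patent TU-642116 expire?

September 14, 2020

Natural term of TU-642116:
  Base: filing + 21 years → 12 February 2022.
  Regulatory Review Extension: +2097 days → 10 November 2027.
Expiry of referenced patent TU-826836:
  Base: filing + 21 years → 14 September 2020.
Terminal disclaimer: TU-642116 expires on the earlier of 10 November 2027 and 14 September 2020.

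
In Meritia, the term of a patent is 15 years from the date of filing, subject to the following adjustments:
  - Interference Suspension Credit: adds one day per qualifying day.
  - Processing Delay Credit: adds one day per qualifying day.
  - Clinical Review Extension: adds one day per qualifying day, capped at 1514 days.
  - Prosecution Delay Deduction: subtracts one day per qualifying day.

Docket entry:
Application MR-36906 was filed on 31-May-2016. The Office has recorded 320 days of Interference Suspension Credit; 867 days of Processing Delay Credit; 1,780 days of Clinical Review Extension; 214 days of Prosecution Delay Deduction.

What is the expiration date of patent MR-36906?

March 22, 2038

Base term: filing date + 15 years → 31 May 2031.
Interference Suspension Credit: +320 days → 15 April 2032.
Processing Delay Credit: +867 days → 30 August 2034.
Clinical Review Extension: 1780 days claimed exceeds the 1514-day cap, so +1514 days → 22 October 2038.
Prosecution Delay Deduction: −214 days → 22 March 2038.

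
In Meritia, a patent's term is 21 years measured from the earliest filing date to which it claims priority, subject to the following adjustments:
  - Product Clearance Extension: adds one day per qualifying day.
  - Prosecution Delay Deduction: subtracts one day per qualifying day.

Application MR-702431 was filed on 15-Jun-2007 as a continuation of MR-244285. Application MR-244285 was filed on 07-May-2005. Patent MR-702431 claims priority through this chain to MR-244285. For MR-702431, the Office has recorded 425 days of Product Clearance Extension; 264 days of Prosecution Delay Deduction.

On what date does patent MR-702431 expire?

Earliest priority filing: 7 May 2005.
Base term: 7 May 2005 + 21 years → 7 May 2026.
Product Clearance Extension: +425 days → 6 July 2027.
Prosecution Delay Deduction: −264 days → 15 October 2026.

2026-10-15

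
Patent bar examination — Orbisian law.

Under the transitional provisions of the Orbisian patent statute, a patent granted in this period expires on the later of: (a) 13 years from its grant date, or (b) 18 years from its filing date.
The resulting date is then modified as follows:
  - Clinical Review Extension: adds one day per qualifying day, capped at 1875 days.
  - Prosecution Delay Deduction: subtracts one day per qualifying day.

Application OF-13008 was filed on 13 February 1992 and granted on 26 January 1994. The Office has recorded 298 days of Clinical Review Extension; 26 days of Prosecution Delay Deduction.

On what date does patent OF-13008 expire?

(a) grant + 13 years → 26 January 2007.
(b) filing + 18 years → 13 February 2010.
Later of the two: 13 February 2010.
Clinical Review Extension: 298 days (within the 1875-day cap) → +298 days → 8 December 2010.
Prosecution Delay Deduction: −26 days → 12 November 2010.

2010-11-12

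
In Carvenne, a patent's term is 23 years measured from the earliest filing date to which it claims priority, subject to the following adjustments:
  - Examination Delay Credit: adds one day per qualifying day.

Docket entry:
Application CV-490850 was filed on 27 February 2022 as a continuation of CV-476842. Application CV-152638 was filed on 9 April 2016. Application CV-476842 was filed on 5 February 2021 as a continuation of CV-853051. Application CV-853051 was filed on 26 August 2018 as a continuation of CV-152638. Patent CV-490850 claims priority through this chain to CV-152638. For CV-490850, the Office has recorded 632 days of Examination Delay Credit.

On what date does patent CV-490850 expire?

Earliest priority filing: 9 April 2016.
Base term: 9 April 2016 + 23 years → 9 April 2039.
Examination Delay Credit: +632 days → 31 December 2040.

December 31, 2040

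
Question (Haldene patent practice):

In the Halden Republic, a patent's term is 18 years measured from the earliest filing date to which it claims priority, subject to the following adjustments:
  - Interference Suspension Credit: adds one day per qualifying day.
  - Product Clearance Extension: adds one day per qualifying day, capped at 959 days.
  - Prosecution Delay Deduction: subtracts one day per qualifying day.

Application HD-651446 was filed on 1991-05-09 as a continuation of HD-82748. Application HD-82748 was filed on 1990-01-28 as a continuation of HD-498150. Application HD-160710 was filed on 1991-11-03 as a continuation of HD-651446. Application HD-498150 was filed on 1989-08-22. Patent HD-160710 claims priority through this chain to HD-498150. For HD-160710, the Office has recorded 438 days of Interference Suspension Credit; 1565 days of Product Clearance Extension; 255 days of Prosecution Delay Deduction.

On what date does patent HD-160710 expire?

October 7, 2010

Earliest priority filing: 22 August 1989.
Base term: 22 August 1989 + 18 years → 22 August 2007.
Interference Suspension Credit: +438 days → 2 November 2008.
Product Clearance Extension: 1565 days claimed exceeds the 959-day cap, so +959 days → 19 June 2011.
Prosecution Delay Deduction: −255 days → 7 October 2010.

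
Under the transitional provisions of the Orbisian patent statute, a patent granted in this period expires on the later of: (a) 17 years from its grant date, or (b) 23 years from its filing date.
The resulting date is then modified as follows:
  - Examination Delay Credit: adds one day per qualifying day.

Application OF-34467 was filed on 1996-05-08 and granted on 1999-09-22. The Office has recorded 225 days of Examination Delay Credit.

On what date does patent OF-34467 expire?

December 19, 2019

(a) grant + 17 years → 22 September 2016.
(b) filing + 23 years → 8 May 2019.
Later of the two: 8 May 2019.
Examination Delay Credit: +225 days → 19 December 2019.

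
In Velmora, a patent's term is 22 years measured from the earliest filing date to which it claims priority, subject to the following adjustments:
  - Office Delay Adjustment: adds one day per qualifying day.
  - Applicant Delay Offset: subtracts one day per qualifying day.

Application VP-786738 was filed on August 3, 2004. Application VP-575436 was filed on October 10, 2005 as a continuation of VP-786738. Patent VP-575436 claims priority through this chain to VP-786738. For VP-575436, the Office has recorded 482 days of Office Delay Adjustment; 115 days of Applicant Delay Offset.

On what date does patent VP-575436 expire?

2027-08-05

Earliest priority filing: 3 August 2004.
Base term: 3 August 2004 + 22 years → 3 August 2026.
Office Delay Adjustment: +482 days → 28 November 2027.
Applicant Delay Offset: −115 days → 5 August 2027.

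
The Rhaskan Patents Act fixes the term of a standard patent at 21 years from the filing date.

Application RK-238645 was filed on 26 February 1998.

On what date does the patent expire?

Filing date + 21 years → 26 February 2019.

February 26, 2019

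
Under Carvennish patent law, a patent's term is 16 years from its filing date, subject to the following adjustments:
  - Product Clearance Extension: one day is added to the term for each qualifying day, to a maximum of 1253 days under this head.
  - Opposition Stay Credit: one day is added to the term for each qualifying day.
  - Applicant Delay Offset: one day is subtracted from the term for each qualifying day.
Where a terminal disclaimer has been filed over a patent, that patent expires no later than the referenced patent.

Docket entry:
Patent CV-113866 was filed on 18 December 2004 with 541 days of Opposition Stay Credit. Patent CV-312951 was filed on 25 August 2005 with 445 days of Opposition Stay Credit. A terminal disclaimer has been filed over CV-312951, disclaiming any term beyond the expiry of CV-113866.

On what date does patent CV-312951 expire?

2022-06-12

Natural term of CV-312951:
  Base: filing + 16 years → 25 August 2021.
  Opposition Stay Credit: +445 days → 13 November 2022.
Expiry of referenced patent CV-113866:
  Base: filing + 16 years → 18 December 2020.
  Opposition Stay Credit: +541 days → 12 June 2022.
Terminal disclaimer: CV-312951 expires on the earlier of 13 November 2022 and 12 June 2022.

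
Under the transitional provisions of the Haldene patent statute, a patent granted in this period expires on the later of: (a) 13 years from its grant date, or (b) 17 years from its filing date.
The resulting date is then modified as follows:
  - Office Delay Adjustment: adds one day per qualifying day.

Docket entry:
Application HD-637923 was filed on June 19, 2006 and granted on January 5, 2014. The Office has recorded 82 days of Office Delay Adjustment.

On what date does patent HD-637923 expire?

(a) grant + 13 years → 5 January 2027.
(b) filing + 17 years → 19 June 2023.
Later of the two: 5 January 2027.
Office Delay Adjustment: +82 days → 28 March 2027.

March 28, 2027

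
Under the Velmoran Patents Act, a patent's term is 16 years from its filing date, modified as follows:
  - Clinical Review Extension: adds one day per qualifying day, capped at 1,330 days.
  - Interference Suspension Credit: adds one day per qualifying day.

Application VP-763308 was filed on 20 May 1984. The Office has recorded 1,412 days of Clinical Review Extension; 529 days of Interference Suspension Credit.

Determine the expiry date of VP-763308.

Base term: filing date + 16 years → 20 May 2000.
Clinical Review Extension: 1412 days claimed exceeds the 1330-day cap, so +1330 days → 10 January 2004.
Interference Suspension Credit: +529 days → 22 June 2005.

2005-06-22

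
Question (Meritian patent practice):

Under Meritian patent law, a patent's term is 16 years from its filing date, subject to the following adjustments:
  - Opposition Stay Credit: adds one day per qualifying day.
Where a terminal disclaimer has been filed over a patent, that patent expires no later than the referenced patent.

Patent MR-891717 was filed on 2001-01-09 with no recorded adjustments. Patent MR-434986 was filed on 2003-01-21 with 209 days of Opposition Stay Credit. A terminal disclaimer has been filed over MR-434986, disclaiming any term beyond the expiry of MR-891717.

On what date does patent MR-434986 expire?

Natural term of MR-434986:
  Base: filing + 16 years → 21 January 2019.
  Opposition Stay Credit: +209 days → 18 August 2019.
Expiry of referenced patent MR-891717:
  Base: filing + 16 years → 9 January 2017.
Terminal disclaimer: MR-434986 expires on the earlier of 18 August 2019 and 9 January 2017.

January 9, 2017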